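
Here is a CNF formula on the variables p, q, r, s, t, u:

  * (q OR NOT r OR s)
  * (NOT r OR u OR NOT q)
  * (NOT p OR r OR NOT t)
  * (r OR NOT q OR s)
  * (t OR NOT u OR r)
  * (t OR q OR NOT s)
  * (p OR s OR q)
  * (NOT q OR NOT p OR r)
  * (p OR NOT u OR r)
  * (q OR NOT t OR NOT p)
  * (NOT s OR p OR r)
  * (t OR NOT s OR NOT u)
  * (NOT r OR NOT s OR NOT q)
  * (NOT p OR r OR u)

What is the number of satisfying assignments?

6

Satisfying assignments:
  p=0 q=0 r=1 s=1 t=1 u=0
  p=0 q=0 r=1 s=1 t=1 u=1
  p=0 q=1 r=1 s=0 t=0 u=1
  p=0 q=1 r=1 s=0 t=1 u=1
  p=1 q=1 r=1 s=0 t=0 u=1
  p=1 q=1 r=1 s=0 t=1 u=1
Count: 6.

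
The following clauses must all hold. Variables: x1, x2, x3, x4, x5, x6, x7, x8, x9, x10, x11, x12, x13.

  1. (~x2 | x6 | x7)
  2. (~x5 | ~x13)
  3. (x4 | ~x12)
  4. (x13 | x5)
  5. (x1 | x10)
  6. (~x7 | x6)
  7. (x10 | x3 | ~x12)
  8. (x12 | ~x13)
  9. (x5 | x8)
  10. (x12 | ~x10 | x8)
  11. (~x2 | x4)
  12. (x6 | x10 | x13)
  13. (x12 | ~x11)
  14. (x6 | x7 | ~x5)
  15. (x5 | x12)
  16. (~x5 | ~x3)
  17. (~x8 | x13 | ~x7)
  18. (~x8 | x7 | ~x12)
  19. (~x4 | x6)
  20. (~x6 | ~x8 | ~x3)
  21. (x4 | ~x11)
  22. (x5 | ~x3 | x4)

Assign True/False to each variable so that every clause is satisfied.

x1 = 1, x2 = 1, x3 = 0, x4 = 1, x5 = 1, x6 = 1, x7 = 1, x8 = 0, x9 = 0, x10 = 0, x11 = 0, x12 = 0, x13 = 0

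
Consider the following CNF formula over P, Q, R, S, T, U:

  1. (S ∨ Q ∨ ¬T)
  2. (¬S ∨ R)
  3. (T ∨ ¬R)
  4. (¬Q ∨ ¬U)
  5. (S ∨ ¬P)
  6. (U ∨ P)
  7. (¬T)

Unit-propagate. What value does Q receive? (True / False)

(¬T) stands alone — T = False.
(T ∨ ¬R) with T = False leaves only ¬R, so R = False.
In (R ∨ ¬S), R is now false; ¬S must hold, so S = False.
From (¬P ∨ S) and S = False: P = False.
(U ∨ P): since P = False, the clause reduces to (U). U = True.
(¬Q ∨ ¬U): since U = True, the clause reduces to (¬Q). Q = False.

False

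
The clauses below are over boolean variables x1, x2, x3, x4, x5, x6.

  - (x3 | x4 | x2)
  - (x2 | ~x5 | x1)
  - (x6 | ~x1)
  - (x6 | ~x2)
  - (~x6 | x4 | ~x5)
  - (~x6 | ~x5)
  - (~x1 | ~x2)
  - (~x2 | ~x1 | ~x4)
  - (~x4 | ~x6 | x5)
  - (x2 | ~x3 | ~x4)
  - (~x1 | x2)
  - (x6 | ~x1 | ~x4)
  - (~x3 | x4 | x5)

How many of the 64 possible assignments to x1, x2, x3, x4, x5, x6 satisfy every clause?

Satisfying assignments:
  x1=F x2=F x3=F x4=T x5=F x6=F
  x1=F x2=T x3=F x4=F x5=F x6=T
Count: 2.

2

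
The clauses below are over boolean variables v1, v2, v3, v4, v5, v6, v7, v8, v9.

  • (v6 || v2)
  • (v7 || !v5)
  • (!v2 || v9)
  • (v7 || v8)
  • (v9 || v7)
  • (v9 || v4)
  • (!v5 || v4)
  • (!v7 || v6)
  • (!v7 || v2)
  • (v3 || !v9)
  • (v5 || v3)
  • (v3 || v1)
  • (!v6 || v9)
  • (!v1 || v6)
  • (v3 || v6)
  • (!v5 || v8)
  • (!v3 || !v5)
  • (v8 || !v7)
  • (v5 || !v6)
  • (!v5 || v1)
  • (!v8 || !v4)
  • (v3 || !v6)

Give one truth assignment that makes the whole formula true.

Try v1 = False.
  then v3 is forced to True.
  then v5 is forced to False.
  then v6 is forced to False.
  then v2 is forced to True.
  then v9 is forced to True.
  then v7 is forced to False.
  then v8 is forced to True.
  then v4 is forced to False.
Every clause has at least one true literal under this assignment.
Check each clause:
  1. (v2 || v6) — v2 is true.
  2. (v7 || !v5) — !v5 is true.
  3. (v9 || !v2) — v9 is true.
  4. (v8 || v7) — v8 is true.
  5. (v9 || v7) — v9 is true.
  6. (v9 || v4) — v9 is true.
  7. (v4 || !v5) — !v5 is true.
  8. (!v7 || v6) — !v7 is true.
  9. (!v7 || v2) — !v7 is true.
  10. (!v9 || v3) — v3 is true.
  11. (v3 || v5) — v3 is true.
  12. (v1 || v3) — v3 is true.
  13. (v9 || !v6) — v9 is true.
  14. (!v1 || v6) — !v1 is true.
  15. (v3 || v6) — v3 is true.
  16. (!v5 || v8) — v8 is true.
  17. (!v5 || !v3) — !v5 is true.
  18. (!v7 || v8) — v8 is true.
  19. (v5 || !v6) — !v6 is true.
  20. (!v5 || v1) — !v5 is true.
  21. (!v8 || !v4) — !v4 is true.
  22. (v3 || !v6) — !v6 is true.

v1=0, v2=1, v3=1, v4=0, v5=0, v6=0, v7=0, v8=1, v9=1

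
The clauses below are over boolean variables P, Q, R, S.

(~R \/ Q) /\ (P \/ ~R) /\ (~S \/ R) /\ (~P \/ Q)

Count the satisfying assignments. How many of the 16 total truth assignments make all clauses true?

5

Satisfying assignments:
  P=F Q=F R=F S=F
  P=F Q=T R=F S=F
  P=T Q=T R=F S=F
  P=T Q=T R=T S=F
  P=T Q=T R=T S=T
Count: 5.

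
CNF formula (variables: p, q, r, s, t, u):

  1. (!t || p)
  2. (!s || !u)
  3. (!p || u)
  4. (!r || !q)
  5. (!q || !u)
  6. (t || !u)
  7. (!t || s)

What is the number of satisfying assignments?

6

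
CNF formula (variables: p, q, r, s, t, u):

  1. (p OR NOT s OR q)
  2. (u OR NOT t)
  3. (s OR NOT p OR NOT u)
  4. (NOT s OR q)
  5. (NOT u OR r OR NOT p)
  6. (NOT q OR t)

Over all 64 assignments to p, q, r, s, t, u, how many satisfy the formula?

13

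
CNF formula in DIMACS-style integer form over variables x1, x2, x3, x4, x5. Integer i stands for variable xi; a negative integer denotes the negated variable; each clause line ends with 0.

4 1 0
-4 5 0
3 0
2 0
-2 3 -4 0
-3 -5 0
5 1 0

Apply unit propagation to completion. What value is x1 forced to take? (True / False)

True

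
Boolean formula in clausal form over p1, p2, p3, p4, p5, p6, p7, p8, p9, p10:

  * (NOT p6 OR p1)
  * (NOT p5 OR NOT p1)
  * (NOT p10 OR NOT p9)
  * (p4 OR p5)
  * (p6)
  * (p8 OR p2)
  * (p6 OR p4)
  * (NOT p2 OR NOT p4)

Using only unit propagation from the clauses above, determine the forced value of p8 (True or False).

Unit clause (p6) sets p6 = True.
In (p1 OR NOT p6), NOT p6 is now false; p1 must hold, so p1 = True.
(NOT p1 OR NOT p5): since p1 = True, the clause reduces to (NOT p5). p5 = False.
(p4 OR p5): since p5 = False, the clause reduces to (p4). p4 = True.
From (NOT p4 OR NOT p2) and p4 = True: p2 = False.
(p2 OR p8) with p2 = False leaves only p8, so p8 = True.

True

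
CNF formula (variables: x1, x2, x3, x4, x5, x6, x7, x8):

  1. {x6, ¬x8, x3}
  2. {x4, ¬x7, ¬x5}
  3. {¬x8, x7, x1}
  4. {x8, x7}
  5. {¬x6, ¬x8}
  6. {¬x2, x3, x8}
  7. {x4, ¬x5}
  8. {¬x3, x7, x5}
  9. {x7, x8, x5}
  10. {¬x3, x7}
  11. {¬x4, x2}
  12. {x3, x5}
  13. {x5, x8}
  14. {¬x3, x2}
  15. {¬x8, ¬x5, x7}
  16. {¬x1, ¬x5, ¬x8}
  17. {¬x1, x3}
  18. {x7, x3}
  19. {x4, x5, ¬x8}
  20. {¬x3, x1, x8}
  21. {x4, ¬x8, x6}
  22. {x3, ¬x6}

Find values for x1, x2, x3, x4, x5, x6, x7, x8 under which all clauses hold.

x1 = True, x2 = True, x3 = True, x4 = True, x5 = False, x6 = False, x7 = True, x8 = True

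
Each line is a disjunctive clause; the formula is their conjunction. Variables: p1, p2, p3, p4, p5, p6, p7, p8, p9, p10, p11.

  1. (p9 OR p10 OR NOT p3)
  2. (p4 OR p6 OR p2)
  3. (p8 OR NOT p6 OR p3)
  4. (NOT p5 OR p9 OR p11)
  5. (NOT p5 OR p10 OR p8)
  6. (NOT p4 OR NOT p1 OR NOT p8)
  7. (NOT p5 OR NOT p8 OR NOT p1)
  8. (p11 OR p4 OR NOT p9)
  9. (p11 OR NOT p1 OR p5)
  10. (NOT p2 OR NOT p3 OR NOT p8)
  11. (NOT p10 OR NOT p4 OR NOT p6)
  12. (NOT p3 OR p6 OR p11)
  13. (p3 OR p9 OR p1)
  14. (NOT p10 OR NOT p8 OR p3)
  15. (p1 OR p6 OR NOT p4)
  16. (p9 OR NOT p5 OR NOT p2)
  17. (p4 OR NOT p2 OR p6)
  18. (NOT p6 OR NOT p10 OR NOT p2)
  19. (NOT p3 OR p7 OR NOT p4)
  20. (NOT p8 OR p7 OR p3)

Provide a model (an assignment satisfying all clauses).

Pure literal: p11 appears only positively; assign p11 = True.
Set p1 = False and propagate.
The remaining clauses are satisfied by p2 = False, p3 = True, p4 = False, p5 = True, p6 = True, p7 = False, p8 = False, p9 = True, p10 = True.
Every clause has at least one true literal under this assignment.

p1=0, p2=0, p3=1, p4=0, p5=1, p6=1, p7=0, p8=0, p9=1, p10=1, p11=1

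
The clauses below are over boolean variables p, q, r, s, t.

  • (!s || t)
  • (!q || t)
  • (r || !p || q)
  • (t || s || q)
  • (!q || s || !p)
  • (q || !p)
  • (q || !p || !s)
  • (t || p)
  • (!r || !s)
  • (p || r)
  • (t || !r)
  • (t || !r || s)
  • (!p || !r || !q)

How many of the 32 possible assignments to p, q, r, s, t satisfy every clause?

Satisfying assignments:
  p=F q=F r=T s=F t=T
  p=F q=T r=T s=F t=T
  p=T q=T r=F s=T t=T
That's 3 in total.

3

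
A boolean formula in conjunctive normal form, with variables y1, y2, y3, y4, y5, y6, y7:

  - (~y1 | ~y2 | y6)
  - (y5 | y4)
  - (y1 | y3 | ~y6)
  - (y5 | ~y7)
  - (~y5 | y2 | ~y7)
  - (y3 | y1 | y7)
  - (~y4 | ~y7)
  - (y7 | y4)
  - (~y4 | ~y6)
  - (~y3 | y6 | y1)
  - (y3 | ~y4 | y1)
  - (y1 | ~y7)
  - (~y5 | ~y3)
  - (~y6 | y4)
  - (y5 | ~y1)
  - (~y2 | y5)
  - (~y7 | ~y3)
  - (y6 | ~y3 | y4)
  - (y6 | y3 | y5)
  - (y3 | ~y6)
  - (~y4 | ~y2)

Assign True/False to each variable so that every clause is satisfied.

y1=T, y2=F, y3=F, y4=T, y5=T, y6=F, y7=F

Check each clause:
  1. (y6 | ~y1 | ~y2) — ~y2 is true.
  2. (y5 | y4) — y4 is true.
  3. (y3 | ~y6 | y1) — y1 is true.
  4. (~y7 | y5) — ~y7 is true.
  5. (~y5 | y2 | ~y7) — ~y7 is true.
  6. (y1 | y7 | y3) — y1 is true.
  7. (~y7 | ~y4) — ~y7 is true.
  8. (y7 | y4) — y4 is true.
  9. (~y6 | ~y4) — ~y6 is true.
  10. (y6 | ~y3 | y1) — y1 is true.
  11. (~y4 | y3 | y1) — y1 is true.
  12. (y1 | ~y7) — ~y7 is true.
  13. (~y3 | ~y5) — ~y3 is true.
  14. (~y6 | y4) — ~y6 is true.
  15. (y5 | ~y1) — y5 is true.
  16. (y5 | ~y2) — y5 is true.
  17. (~y3 | ~y7) — ~y7 is true.
  18. (y4 | ~y3 | y6) — y4 is true.
  19. (y5 | y3 | y6) — y5 is true.
  20. (~y6 | y3) — ~y6 is true.
  21. (~y2 | ~y4) — ~y2 is true.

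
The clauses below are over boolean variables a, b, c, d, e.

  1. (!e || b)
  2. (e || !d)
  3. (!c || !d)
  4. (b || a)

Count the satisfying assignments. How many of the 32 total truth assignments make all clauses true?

Split on b, then d.
  b=T, d=T: remaining (a,c,e) ∈ {(F,F,T); (T,F,T)} — 2.
  b=T, d=F: a, c, e free → 2^3 = 8.
  b=F, d=T: a clause becomes empty — 0.
  b=F, d=F: remaining (a,c,e) ∈ {(T,F,F); (T,T,F)} — 2.
Total: 2 + 8 + 0 + 2 = 12.

12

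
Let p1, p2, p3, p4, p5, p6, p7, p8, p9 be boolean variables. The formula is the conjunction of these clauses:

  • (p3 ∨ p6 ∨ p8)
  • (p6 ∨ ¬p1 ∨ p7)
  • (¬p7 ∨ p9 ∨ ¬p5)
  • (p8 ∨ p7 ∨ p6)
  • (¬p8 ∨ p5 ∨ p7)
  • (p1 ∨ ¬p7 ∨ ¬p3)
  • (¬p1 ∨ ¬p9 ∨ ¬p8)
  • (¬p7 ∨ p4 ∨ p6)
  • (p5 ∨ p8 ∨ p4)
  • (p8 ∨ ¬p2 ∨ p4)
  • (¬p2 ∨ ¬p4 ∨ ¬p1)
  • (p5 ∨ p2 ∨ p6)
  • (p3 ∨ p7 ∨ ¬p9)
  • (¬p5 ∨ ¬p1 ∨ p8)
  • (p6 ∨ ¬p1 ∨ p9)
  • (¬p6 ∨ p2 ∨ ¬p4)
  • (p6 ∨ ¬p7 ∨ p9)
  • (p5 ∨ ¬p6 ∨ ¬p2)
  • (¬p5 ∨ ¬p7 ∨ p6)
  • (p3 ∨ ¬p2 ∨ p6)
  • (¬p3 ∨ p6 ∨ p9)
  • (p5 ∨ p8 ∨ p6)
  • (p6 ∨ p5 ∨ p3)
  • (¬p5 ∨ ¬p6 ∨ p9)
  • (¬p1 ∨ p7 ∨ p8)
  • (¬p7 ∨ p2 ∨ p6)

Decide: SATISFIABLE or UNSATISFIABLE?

Set p1 = False and propagate.
Try p2 = True.
The remaining clauses are satisfied by p3 = True, p4 = True, p5 = True, p6 = False, p7 = False, p8 = True, p9 = True.
Every clause has at least one true literal under this assignment.
So p1 = False, p2 = True, p3 = True, p4 = True, p5 = True, p6 = False, p7 = False, p8 = True, p9 = True is a satisfying assignment.

SATISFIABLE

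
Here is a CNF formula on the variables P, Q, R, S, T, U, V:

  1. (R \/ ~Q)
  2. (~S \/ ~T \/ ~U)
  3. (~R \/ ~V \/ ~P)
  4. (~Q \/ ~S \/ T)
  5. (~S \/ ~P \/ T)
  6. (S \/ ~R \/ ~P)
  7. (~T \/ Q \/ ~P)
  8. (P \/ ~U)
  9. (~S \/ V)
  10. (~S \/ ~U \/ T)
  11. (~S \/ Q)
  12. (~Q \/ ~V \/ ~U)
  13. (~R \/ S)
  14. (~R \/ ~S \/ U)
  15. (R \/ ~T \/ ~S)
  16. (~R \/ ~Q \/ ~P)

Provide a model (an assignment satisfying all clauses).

P = 1  Q = 0  R = 0  S = 0  T = 0  U = 1  V = 0

Set P = True and propagate.
Set Q = False and propagate.
  then T is forced to False.
  then S is forced to False.
  then R is forced to False.
U, V are now unconstrained; take U = True, V = False.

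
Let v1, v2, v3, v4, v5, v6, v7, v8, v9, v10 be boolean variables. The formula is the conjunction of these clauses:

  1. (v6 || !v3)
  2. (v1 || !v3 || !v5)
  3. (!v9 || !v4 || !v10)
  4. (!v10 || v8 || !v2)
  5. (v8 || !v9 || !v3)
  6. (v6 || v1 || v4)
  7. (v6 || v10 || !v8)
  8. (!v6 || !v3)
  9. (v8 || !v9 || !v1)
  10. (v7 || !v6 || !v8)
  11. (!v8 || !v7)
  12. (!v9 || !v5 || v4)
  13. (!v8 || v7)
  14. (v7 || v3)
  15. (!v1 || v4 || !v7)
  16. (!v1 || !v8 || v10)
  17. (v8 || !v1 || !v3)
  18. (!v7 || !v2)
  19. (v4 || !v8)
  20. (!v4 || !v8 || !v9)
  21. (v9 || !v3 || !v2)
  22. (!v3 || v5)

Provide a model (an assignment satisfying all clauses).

Pure literal: v2 appears only negated; assign v2 = False.
Try v1 = False.
Try v3 = False.
  then v7 is forced to True.
  then v8 is forced to False.
The remaining clauses are satisfied by v4 = False, v5 = False, v6 = True, v9 = False, v10 = False.
Every clause has at least one true literal under this assignment.

v1=F  v2=F  v3=F  v4=F  v5=F  v6=T  v7=T  v8=F  v9=F  v10=F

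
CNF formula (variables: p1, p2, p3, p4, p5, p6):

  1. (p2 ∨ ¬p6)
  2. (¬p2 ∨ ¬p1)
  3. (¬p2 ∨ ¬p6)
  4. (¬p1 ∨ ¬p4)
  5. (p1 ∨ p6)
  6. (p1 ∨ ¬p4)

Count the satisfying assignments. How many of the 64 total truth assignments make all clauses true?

4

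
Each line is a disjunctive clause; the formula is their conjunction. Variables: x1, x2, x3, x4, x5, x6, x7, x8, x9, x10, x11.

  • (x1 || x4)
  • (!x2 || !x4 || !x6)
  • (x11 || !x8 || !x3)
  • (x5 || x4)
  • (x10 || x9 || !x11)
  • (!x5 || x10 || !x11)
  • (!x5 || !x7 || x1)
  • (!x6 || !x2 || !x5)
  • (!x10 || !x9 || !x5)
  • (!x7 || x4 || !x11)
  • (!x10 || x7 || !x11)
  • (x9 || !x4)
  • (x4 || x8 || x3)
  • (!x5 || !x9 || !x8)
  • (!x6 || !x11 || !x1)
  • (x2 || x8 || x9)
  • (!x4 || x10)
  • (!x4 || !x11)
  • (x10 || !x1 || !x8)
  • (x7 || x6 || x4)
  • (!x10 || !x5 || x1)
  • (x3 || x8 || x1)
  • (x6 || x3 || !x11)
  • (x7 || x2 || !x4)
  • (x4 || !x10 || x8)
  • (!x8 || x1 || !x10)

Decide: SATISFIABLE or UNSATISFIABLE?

Set x1 = True and propagate.
Set x2 = True and propagate.
For the remaining variables, x3 = False, x4 = True, x5 = False, x6 = False, x7 = False, x8 = False, x9 = True, x10 = True, x11 = False works.
So x1 = T  x2 = T  x3 = F  x4 = T  x5 = F  x6 = F  x7 = F  x8 = F  x9 = T  x10 = T  x11 = F is a satisfying assignment.

SATISFIABLE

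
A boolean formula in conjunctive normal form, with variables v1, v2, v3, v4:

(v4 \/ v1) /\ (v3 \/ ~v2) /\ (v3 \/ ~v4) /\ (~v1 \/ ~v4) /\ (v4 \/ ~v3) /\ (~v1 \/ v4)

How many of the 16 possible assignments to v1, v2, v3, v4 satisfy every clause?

2

The models are:
  v1=F v2=F v3=T v4=T
  v1=F v2=T v3=T v4=T
Count: 2.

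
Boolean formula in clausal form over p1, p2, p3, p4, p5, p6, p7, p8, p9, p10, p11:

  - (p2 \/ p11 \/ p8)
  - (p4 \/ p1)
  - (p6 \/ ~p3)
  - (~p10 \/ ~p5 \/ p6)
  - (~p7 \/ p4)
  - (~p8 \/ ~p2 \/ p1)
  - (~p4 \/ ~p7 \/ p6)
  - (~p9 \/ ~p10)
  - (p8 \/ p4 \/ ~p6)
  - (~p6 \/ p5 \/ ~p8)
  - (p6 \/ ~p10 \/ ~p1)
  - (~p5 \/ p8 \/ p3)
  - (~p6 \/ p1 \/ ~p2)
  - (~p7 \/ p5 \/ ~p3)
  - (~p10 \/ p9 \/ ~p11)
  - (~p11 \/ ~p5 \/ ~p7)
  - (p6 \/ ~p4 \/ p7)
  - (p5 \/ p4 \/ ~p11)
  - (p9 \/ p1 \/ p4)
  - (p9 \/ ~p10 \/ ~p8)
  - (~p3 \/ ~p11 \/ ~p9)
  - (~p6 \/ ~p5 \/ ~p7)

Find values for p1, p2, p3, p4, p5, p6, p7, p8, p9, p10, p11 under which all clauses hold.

p10 occurs only negated in the remaining clauses — set p10 = False.
Try p1 = True.
Try p2 = True.
Branch on p3: take p3 = True.
  then p6 is forced to True.
For the remaining variables, p4 = False, p5 = True, p7 = False, p8 = True, p9 = False, p11 = True works.
Every clause has at least one true literal under this assignment.

p1 = 1, p2 = 1, p3 = 1, p4 = 0, p5 = 1, p6 = 1, p7 = 0, p8 = 1, p9 = 0, p10 = 0, p11 = 1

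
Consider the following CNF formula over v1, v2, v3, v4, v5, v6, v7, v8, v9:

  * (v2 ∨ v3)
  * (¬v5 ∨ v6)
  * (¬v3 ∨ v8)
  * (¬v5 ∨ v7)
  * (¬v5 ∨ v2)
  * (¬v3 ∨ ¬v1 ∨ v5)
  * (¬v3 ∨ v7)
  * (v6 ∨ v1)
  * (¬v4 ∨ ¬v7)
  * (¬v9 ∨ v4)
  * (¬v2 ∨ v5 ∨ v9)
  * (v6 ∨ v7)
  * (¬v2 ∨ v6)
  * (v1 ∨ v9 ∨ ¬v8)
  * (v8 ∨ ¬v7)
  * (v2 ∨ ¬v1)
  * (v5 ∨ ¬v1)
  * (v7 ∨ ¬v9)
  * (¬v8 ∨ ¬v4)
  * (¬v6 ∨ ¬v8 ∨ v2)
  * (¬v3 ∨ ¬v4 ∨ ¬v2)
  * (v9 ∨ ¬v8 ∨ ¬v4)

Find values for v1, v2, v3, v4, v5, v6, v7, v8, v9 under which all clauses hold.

v1 = True, v2 = True, v3 = True, v4 = False, v5 = True, v6 = True, v7 = True, v8 = True, v9 = False

Try v1 = True.
  then v2 is forced to True.
  then v6 is forced to True.
  then v5 is forced to True.
  then v7 is forced to True.
  then v4 is forced to False.
  then v9 is forced to False.
  then v8 is forced to True.
v3 is now unconstrained; take v3 = True.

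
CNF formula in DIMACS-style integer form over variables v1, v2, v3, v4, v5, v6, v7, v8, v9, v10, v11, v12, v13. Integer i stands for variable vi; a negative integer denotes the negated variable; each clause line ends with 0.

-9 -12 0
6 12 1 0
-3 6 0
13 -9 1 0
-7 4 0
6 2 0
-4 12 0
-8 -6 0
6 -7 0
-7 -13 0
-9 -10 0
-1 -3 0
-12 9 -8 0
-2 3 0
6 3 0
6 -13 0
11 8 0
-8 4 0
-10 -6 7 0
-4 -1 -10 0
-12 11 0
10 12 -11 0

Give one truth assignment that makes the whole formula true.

Set v1 = False and propagate.
Try v2 = False.
  then v6 is forced to True.
  then v8 is forced to False.
  then v11 is forced to True.
The remaining clauses are satisfied by v3 = True, v4 = True, v5 = False, v7 = True, v9 = False, v10 = True, v12 = True, v13 = False.

v1 = False, v2 = False, v3 = True, v4 = True, v5 = False, v6 = True, v7 = True, v8 = False, v9 = False, v10 = True, v11 = True, v12 = True, v13 = False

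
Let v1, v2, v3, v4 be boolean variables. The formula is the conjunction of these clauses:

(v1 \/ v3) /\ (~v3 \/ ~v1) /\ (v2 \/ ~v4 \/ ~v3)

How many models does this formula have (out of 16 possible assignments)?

Split on v3, then v1.
  v3=T, v1=T: a clause becomes empty — 0.
  v3=T, v1=F: remaining (v2,v4) ∈ {(F,F); (T,F); (T,T)} — 3.
  v3=F, v1=T: remaining (v2,v4) ∈ {(F,F); (F,T); (T,F); (T,T)} — 4.
  v3=F, v1=F: a clause becomes empty — 0.
Total: 0 + 3 + 4 + 0 = 7.

7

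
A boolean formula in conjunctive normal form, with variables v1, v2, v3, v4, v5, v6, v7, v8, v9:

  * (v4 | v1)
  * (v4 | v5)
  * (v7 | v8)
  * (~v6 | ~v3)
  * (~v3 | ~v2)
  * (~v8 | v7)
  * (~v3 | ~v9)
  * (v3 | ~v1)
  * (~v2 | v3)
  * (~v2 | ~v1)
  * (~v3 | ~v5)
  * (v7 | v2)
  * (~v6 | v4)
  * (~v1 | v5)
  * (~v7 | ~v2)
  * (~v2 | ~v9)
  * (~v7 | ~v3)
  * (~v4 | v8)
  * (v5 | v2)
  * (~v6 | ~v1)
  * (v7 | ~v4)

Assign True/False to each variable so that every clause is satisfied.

Pure literal: v6 appears only negated; assign v6 = False.
Pure literal: v9 appears only negated; assign v9 = False.
Set v1 = False and propagate.
  then v4 is forced to True.
  then v8 is forced to True.
  then v7 is forced to True.
  then v2 is forced to False.
  then v3 is forced to False.
  then v5 is forced to True.

v1=False  v2=False  v3=False  v4=True  v5=True  v6=False  v7=True  v8=True  v9=False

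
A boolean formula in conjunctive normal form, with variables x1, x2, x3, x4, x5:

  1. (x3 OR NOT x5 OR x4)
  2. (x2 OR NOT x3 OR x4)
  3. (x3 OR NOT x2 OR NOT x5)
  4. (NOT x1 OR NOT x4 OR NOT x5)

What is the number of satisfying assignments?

19

Split on x3, then x4.
  x3=1, x4=1: x2 free; 3 ways for (x1,x5) × 2^1 = 6.
  x3=1, x4=0: remaining (x1,x2,x5) ∈ {(0,1,0); (0,1,1); (1,1,0); (1,1,1)} — 4.
  x3=0, x4=1: 5 of the 8 assignments to (x1,x2,x5) work.
  x3=0, x4=0: remaining (x1,x2,x5) ∈ {(0,0,0); (0,1,0); (1,0,0); (1,1,0)} — 4.
Total: 6 + 4 + 5 + 4 = 19.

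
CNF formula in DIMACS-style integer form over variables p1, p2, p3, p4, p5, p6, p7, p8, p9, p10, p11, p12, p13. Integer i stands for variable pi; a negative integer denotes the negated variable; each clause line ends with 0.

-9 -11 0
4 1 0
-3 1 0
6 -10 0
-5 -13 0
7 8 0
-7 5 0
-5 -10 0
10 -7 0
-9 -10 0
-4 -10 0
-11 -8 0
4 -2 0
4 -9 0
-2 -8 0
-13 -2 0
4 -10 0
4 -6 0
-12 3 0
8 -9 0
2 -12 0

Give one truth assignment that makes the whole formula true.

p1=T  p2=F  p3=T  p4=F  p5=F  p6=F  p7=F  p8=T  p9=F  p10=F  p11=F  p12=F  p13=F

Check each clause:
  1. (¬p11 ∨ ¬p9) — ¬p11 is true.
  2. (p1 ∨ p4) — p1 is true.
  3. (¬p3 ∨ p1) — p1 is true.
  4. (p6 ∨ ¬p10) — ¬p10 is true.
  5. (¬p5 ∨ ¬p13) — ¬p5 is true.
  6. (p7 ∨ p8) — p8 is true.
  7. (¬p7 ∨ p5) — ¬p7 is true.
  8. (¬p10 ∨ ¬p5) — ¬p5 is true.
  9. (¬p7 ∨ p10) — ¬p7 is true.
  10. (¬p9 ∨ ¬p10) — ¬p10 is true.
  11. (¬p4 ∨ ¬p10) — ¬p4 is true.
  12. (¬p8 ∨ ¬p11) — ¬p11 is true.
  13. (¬p2 ∨ p4) — ¬p2 is true.
  14. (p4 ∨ ¬p9) — ¬p9 is true.
  15. (¬p8 ∨ ¬p2) — ¬p2 is true.
  16. (¬p13 ∨ ¬p2) — ¬p13 is true.
  17. (¬p10 ∨ p4) — ¬p10 is true.
  18. (¬p6 ∨ p4) — ¬p6 is true.
  19. (p3 ∨ ¬p12) — p3 is true.
  20. (p8 ∨ ¬p9) — p8 is true.
  21. (p2 ∨ ¬p12) — ¬p12 is true.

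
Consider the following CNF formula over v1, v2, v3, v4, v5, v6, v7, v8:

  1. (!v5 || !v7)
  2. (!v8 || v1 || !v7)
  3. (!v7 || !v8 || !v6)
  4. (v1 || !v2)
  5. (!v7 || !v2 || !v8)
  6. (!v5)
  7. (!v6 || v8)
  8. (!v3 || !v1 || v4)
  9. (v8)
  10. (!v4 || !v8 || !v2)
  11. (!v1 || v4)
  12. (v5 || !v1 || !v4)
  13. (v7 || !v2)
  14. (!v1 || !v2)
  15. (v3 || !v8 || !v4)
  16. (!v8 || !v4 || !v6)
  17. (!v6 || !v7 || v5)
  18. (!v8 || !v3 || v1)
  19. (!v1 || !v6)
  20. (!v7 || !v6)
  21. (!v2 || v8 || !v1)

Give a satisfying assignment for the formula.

v1=F  v2=F  v3=F  v4=F  v5=F  v6=T  v7=F  v8=T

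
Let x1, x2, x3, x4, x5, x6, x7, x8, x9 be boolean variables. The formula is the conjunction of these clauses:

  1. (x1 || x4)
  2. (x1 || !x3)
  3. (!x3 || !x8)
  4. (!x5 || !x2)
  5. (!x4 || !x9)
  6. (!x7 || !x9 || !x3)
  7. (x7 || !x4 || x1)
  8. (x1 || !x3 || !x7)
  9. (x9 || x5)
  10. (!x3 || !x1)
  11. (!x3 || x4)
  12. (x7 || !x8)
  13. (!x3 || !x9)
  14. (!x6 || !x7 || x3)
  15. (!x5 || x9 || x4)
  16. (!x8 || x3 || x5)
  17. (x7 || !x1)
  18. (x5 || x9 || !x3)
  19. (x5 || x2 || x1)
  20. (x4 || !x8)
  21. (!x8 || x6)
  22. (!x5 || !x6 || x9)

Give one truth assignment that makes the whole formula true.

x8 occurs only negated in the remaining clauses — set x8 = False.
Branch on x1: take x1 = True.
  then x3 is forced to False.
  then x7 is forced to True.
  then x6 is forced to False.
Branch on x2: take x2 = False.
For the remaining variables, x4 = False, x5 = True, x9 = True works.

x1 = T, x2 = F, x3 = F, x4 = F, x5 = T, x6 = F, x7 = T, x8 = F, x9 = T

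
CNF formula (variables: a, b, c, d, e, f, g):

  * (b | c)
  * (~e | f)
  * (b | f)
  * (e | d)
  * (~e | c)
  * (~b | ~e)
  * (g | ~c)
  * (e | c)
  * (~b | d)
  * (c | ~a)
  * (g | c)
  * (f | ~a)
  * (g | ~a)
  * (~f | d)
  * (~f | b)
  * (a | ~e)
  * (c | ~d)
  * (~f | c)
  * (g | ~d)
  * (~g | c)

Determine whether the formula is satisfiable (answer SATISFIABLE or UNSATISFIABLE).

Try a = False.
  then e is forced to False.
  then d is forced to True.
  then c is forced to True.
  then g is forced to True.
The remaining clauses are satisfied by b = True, f = True.
So a = F, b = T, c = T, d = T, e = F, f = T, g = T is a satisfying assignment.

SATISFIABLE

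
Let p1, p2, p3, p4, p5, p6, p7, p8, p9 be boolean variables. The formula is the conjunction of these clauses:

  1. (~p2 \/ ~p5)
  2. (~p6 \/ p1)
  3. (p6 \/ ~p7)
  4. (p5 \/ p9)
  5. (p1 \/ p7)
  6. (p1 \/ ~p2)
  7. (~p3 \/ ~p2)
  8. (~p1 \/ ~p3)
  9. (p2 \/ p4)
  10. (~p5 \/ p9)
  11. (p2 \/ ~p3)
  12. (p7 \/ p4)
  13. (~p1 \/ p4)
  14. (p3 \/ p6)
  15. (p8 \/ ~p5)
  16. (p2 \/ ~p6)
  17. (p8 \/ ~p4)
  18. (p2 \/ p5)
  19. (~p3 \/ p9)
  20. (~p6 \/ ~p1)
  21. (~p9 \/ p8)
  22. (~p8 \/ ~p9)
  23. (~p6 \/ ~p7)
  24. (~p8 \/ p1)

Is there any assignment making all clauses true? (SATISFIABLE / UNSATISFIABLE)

p1 = True:
  propagation gives p3=False, p4=True, p6=True; an empty clause results — contradiction.
p1 = False:
  propagation gives p6=False, p7=False; an empty clause results — contradiction.
Every branch closes, so no satisfying assignment exists.

UNSATISFIABLE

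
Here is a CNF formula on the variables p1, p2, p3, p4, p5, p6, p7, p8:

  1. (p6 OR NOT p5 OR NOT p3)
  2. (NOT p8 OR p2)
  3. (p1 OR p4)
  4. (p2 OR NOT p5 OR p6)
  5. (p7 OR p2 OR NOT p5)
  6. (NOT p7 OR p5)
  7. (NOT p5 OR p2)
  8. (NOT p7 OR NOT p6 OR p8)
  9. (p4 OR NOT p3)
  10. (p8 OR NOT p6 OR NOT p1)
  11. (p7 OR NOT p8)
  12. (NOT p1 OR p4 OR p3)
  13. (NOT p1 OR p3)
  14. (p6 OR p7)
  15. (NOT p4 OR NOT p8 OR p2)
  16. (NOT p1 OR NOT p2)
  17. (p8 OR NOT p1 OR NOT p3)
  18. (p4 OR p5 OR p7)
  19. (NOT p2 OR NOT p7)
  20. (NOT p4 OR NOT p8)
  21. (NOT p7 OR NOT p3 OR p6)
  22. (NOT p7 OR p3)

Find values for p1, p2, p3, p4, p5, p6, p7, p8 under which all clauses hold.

Try p1 = False.
  then p4 is forced to True.
  then p8 is forced to False.
For the remaining variables, p2 = True, p3 = False, p5 = False, p6 = True, p7 = False works.

p1 = False, p2 = True, p3 = False, p4 = True, p5 = False, p6 = True, p7 = False, p8 = False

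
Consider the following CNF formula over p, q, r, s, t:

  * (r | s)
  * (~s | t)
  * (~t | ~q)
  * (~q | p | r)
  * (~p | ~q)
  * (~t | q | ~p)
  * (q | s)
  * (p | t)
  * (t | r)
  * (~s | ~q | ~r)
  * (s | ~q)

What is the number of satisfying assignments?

The models are:
  p=0 q=0 r=0 s=1 t=1
  p=0 q=0 r=1 s=1 t=1
Count: 2.

2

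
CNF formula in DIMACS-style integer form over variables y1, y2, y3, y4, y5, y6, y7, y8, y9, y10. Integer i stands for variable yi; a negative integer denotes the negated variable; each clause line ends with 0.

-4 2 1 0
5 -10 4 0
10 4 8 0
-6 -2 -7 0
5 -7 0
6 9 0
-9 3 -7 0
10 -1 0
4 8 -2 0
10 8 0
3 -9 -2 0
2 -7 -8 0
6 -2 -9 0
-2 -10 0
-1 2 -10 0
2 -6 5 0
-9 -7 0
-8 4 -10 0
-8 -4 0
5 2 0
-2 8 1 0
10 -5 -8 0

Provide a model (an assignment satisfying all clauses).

y1 = 0  y2 = 0  y3 = 1  y4 = 0  y5 = 1  y6 = 0  y7 = 0  y8 = 0  y9 = 1  y10 = 1

Check each clause:
  1. (y1 || y2 || !y4) — !y4 is true.
  2. (y5 || y4 || !y10) — y5 is true.
  3. (y8 || y4 || y10) — y10 is true.
  4. (!y6 || !y7 || !y2) — !y7 is true.
  5. (y5 || !y7) — !y7 is true.
  6. (y9 || y6) — y9 is true.
  7. (!y7 || !y9 || y3) — !y7 is true.
  8. (y10 || !y1) — y10 is true.
  9. (y4 || y8 || !y2) — !y2 is true.
  10. (y8 || y10) — y10 is true.
  11. (!y2 || y3 || !y9) — y3 is true.
  12. (y2 || !y8 || !y7) — !y8 is true.
  13. (y6 || !y2 || !y9) — !y2 is true.
  14. (!y2 || !y10) — !y2 is true.
  15. (y2 || !y1 || !y10) — !y1 is true.
  16. (y5 || y2 || !y6) — !y6 is true.
  17. (!y9 || !y7) — !y7 is true.
  18. (!y8 || y4 || !y10) — !y8 is true.
  19. (!y4 || !y8) — !y8 is true.
  20. (y2 || y5) — y5 is true.
  21. (y1 || !y2 || y8) — !y2 is true.
  22. (!y8 || y10 || !y5) — !y8 is true.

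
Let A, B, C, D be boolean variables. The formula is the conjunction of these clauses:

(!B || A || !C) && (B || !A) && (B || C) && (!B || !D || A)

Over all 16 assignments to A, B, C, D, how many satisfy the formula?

7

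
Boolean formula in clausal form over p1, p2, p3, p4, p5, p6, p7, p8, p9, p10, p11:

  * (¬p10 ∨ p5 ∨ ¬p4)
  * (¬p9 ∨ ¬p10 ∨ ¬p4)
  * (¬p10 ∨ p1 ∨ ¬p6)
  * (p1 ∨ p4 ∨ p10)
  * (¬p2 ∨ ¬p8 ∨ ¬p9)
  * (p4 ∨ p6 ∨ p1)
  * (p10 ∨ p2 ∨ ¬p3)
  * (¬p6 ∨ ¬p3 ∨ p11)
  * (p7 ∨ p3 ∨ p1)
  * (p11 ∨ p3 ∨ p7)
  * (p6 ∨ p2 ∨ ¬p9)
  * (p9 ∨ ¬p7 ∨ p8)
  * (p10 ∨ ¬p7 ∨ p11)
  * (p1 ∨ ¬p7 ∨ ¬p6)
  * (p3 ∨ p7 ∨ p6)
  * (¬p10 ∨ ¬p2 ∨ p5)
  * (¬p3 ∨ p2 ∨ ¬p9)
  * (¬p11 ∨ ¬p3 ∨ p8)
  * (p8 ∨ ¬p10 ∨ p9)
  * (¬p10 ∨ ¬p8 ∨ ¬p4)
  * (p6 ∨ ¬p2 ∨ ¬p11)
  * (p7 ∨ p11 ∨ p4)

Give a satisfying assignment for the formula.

Pure literal: p5 appears only positively; assign p5 = True.
Set p1 = False and propagate.
Try p2 = True.
For the remaining variables, p3 = True, p4 = True, p6 = False, p7 = False, p8 = True, p9 = False, p10 = False, p11 = False works.

p1=F  p2=T  p3=T  p4=T  p5=T  p6=F  p7=F  p8=T  p9=F  p10=F  p11=F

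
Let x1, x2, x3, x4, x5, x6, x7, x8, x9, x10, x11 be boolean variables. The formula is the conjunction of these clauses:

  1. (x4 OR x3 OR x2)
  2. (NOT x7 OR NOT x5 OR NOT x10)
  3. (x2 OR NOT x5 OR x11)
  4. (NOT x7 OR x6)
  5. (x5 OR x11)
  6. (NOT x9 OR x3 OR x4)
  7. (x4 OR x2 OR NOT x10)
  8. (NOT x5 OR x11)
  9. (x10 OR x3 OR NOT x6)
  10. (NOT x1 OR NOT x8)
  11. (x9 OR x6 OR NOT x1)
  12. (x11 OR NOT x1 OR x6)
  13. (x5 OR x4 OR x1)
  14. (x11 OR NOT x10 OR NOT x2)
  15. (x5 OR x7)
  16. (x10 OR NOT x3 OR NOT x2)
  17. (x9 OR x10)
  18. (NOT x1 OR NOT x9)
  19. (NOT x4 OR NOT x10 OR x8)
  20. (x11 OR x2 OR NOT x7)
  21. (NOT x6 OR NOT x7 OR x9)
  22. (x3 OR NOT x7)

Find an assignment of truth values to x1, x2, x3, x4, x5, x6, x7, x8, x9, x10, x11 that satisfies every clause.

x1=0, x2=0, x3=1, x4=0, x5=1, x6=0, x7=0, x8=0, x9=1, x10=0, x11=1

Check each clause:
  1. (x4 OR x2 OR x3) — x3 is true.
  2. (NOT x7 OR NOT x10 OR NOT x5) — NOT x7 is true.
  3. (x11 OR NOT x5 OR x2) — x11 is true.
  4. (x6 OR NOT x7) — NOT x7 is true.
  5. (x11 OR x5) — x11 is true.
  6. (x4 OR x3 OR NOT x9) — x3 is true.
  7. (NOT x10 OR x4 OR x2) — NOT x10 is true.
  8. (x11 OR NOT x5) — x11 is true.
  9. (x3 OR NOT x6 OR x10) — NOT x6 is true.
  10. (NOT x1 OR NOT x8) — NOT x8 is true.
  11. (x6 OR x9 OR NOT x1) — x9 is true.
  12. (NOT x1 OR x6 OR x11) — x11 is true.
  13. (x1 OR x5 OR x4) — x5 is true.
  14. (NOT x10 OR NOT x2 OR x11) — x11 is true.
  15. (x7 OR x5) — x5 is true.
  16. (NOT x2 OR x10 OR NOT x3) — NOT x2 is true.
  17. (x10 OR x9) — x9 is true.
  18. (NOT x1 OR NOT x9) — NOT x1 is true.
  19. (NOT x4 OR x8 OR NOT x10) — NOT x4 is true.
  20. (NOT x7 OR x2 OR x11) — NOT x7 is true.
  21. (NOT x6 OR x9 OR NOT x7) — x9 is true.
  22. (x3 OR NOT x7) — NOT x7 is true.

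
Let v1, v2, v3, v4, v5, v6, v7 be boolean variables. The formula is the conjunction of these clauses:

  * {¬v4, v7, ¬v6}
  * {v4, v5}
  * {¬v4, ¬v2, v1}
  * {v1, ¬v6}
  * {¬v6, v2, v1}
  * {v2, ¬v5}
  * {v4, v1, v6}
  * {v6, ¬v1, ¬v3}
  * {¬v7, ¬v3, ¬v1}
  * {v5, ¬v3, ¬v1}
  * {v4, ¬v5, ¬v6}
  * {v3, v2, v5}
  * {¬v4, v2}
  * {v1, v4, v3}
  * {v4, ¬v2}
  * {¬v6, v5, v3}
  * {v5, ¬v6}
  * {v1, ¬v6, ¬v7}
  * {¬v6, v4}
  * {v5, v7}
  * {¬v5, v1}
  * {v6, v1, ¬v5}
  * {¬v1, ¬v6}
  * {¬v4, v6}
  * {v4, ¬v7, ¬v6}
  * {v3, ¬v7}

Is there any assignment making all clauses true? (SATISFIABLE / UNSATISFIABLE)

UNSATISFIABLE

v6 = True:
  propagation gives v1=True; an empty clause results — contradiction.
v6 = False:
  propagation gives v4=False, v5=True, v2=True; an empty clause results — contradiction.
Every branch closes, so no satisfying assignment exists.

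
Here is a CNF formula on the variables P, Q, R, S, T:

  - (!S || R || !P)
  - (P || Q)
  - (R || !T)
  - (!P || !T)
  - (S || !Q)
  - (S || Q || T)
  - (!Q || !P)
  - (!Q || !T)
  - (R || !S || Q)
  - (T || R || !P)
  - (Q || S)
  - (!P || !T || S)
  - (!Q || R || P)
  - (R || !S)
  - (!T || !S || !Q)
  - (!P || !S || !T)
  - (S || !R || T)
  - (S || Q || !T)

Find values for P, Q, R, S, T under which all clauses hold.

P=True, Q=False, R=True, S=True, T=False

Branch on P: take P = True.
  then T is forced to False.
  then Q is forced to False.
  then S is forced to True.
  then R is forced to True.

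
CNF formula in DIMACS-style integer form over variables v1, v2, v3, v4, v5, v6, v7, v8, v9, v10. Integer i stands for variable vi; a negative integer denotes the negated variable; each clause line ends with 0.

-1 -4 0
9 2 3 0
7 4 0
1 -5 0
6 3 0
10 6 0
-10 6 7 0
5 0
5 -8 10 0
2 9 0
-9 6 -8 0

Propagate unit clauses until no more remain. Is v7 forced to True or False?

(v5) stands alone — v5 = True.
From (v1 || !v5) and v5 = True: v1 = True.
(!v1 || !v4): since v1 = True, the clause reduces to (!v4). v4 = False.
In (v4 || v7), v4 is now false; v7 must hold, so v7 = True.

True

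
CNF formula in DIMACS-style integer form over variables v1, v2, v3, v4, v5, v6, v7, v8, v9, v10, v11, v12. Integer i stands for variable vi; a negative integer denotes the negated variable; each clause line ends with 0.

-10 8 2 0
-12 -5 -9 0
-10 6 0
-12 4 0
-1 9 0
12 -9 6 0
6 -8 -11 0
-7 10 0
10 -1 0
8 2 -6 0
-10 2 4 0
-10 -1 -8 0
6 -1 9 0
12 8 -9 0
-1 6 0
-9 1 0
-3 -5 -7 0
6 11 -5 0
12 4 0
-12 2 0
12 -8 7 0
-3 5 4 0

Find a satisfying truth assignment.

v1=False, v2=True, v3=False, v4=True, v5=True, v6=True, v7=False, v8=False, v9=False, v10=False, v11=False, v12=False

Pure literal: v2 appears only positively; assign v2 = True.
Pure literal: v3 appears only negated; assign v3 = False.
Set v1 = False and propagate.
  then v9 is forced to False.
Branch on v4: take v4 = True.
For the remaining variables, v5 = True, v6 = True, v7 = False, v8 = False, v10 = False, v11 = False, v12 = False works.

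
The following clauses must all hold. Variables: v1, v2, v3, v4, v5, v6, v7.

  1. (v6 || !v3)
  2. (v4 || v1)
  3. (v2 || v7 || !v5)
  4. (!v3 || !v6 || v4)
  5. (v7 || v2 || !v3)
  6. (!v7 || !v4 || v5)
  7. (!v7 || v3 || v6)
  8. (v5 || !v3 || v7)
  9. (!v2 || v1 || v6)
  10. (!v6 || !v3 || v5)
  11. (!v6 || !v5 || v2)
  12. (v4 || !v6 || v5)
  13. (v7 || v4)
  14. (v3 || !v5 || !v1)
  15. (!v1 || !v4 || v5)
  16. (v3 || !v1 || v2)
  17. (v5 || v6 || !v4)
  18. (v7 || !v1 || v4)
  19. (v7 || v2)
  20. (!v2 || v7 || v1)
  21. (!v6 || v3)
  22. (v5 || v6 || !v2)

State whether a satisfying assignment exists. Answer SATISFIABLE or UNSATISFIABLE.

SATISFIABLE

Branch on v1: take v1 = True.
Try v2 = True.
Try v3 = True.
  then v6 is forced to True.
  then v4 is forced to True.
  then v5 is forced to True.
v7 is now unconstrained; take v7 = False.
Every clause has at least one true literal under this assignment.
So v1=T, v2=T, v3=T, v4=T, v5=T, v6=T, v7=F is a satisfying assignment.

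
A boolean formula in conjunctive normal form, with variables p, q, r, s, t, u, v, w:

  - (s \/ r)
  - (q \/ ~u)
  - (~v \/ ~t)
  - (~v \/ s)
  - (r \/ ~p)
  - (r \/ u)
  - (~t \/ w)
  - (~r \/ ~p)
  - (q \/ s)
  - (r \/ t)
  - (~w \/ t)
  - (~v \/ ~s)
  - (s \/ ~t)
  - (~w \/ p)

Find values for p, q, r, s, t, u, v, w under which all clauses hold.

p=False  q=False  r=True  s=True  t=False  u=False  v=False  w=False

Check each clause:
  1. (r \/ s) — r is true.
  2. (q \/ ~u) — ~u is true.
  3. (~t \/ ~v) — ~v is true.
  4. (s \/ ~v) — ~v is true.
  5. (r \/ ~p) — r is true.
  6. (u \/ r) — r is true.
  7. (~t \/ w) — ~t is true.
  8. (~p \/ ~r) — ~p is true.
  9. (s \/ q) — s is true.
  10. (t \/ r) — r is true.
  11. (~w \/ t) — ~w is true.
  12. (~s \/ ~v) — ~v is true.
  13. (s \/ ~t) — ~t is true.
  14. (p \/ ~w) — ~w is true.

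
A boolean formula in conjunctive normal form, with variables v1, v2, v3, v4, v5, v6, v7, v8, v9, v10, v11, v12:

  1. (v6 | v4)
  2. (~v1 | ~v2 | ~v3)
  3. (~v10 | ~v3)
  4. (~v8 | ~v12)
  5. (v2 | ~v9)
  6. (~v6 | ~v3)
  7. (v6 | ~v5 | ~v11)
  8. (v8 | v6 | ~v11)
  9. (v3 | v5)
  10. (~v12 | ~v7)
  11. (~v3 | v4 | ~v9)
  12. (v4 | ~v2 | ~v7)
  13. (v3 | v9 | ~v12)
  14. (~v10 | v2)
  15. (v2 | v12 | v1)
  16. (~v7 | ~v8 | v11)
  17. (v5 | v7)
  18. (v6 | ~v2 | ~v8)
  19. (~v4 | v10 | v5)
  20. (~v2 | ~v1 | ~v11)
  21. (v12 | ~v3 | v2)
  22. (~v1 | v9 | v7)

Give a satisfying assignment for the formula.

v1=True  v2=True  v3=False  v4=True  v5=True  v6=True  v7=False  v8=True  v9=True  v10=True  v11=False  v12=False

Check each clause:
  1. (v6 | v4) — v4 is true.
  2. (~v2 | ~v1 | ~v3) — ~v3 is true.
  3. (~v10 | ~v3) — ~v3 is true.
  4. (~v8 | ~v12) — ~v12 is true.
  5. (v2 | ~v9) — v2 is true.
  6. (~v3 | ~v6) — ~v3 is true.
  7. (~v11 | v6 | ~v5) — ~v11 is true.
  8. (v6 | ~v11 | v8) — v8 is true.
  9. (v5 | v3) — v5 is true.
  10. (~v12 | ~v7) — ~v7 is true.
  11. (~v3 | v4 | ~v9) — v4 is true.
  12. (v4 | ~v2 | ~v7) — ~v7 is true.
  13. (v3 | v9 | ~v12) — v9 is true.
  14. (~v10 | v2) — v2 is true.
  15. (v2 | v1 | v12) — v1 is true.
  16. (~v7 | v11 | ~v8) — ~v7 is true.
  17. (v5 | v7) — v5 is true.
  18. (~v8 | ~v2 | v6) — v6 is true.
  19. (v10 | v5 | ~v4) — v10 is true.
  20. (~v1 | ~v11 | ~v2) — ~v11 is true.
  21. (v12 | v2 | ~v3) — v2 is true.
  22. (v9 | v7 | ~v1) — v9 is true.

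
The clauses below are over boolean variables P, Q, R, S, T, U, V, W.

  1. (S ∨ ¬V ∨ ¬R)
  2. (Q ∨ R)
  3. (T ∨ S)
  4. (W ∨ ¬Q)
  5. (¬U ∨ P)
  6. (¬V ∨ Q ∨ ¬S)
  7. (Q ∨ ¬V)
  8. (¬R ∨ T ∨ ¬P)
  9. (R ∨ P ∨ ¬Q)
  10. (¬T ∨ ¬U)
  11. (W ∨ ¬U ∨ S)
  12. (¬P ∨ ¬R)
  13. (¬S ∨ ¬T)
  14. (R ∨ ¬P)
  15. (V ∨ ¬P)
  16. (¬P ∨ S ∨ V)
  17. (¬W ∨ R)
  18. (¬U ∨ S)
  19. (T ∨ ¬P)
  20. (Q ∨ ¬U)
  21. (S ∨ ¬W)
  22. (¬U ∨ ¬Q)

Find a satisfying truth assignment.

P=F  Q=F  R=T  S=F  T=T  U=F  V=F  W=F

Check each clause:
  1. (S ∨ ¬V ∨ ¬R) — ¬V is true.
  2. (R ∨ Q) — R is true.
  3. (S ∨ T) — T is true.
  4. (¬Q ∨ W) — ¬Q is true.
  5. (P ∨ ¬U) — ¬U is true.
  6. (Q ∨ ¬V ∨ ¬S) — ¬V is true.
  7. (¬V ∨ Q) — ¬V is true.
  8. (¬R ∨ ¬P ∨ T) — T is true.
  9. (¬Q ∨ P ∨ R) — R is true.
  10. (¬U ∨ ¬T) — ¬U is true.
  11. (¬U ∨ W ∨ S) — ¬U is true.
  12. (¬R ∨ ¬P) — ¬P is true.
  13. (¬T ∨ ¬S) — ¬S is true.
  14. (¬P ∨ R) — R is true.
  15. (¬P ∨ V) — ¬P is true.
  16. (S ∨ ¬P ∨ V) — ¬P is true.
  17. (¬W ∨ R) — ¬W is true.
  18. (¬U ∨ S) — ¬U is true.
  19. (T ∨ ¬P) — T is true.
  20. (Q ∨ ¬U) — ¬U is true.
  21. (S ∨ ¬W) — ¬W is true.
  22. (¬Q ∨ ¬U) — ¬U is true.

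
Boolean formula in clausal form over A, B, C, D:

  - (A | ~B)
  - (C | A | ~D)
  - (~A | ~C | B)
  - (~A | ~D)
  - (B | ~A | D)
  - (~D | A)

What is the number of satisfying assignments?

4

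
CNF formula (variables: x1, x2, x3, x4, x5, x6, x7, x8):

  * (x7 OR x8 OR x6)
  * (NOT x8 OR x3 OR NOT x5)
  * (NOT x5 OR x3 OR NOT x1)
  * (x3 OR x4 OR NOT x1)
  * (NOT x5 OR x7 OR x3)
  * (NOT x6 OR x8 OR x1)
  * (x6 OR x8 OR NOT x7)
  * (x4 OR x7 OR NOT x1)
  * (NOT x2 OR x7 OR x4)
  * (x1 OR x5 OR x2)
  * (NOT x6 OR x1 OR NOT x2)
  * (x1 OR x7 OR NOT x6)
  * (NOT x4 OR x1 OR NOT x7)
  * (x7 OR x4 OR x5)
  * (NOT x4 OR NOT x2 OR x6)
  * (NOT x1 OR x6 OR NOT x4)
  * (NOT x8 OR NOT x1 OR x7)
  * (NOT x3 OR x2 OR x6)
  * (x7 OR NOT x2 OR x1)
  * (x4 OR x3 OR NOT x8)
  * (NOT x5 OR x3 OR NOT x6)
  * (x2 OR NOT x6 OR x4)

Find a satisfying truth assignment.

x1 = False, x2 = True, x3 = True, x4 = False, x5 = False, x6 = False, x7 = True, x8 = True

Try x1 = False.
Branch on x2: take x2 = True.
  then x6 is forced to False.
  then x4 is forced to False.
  then x7 is forced to True.
  then x8 is forced to True.
  then x3 is forced to True.
x5 is now unconstrained; take x5 = False.
Every clause has at least one true literal under this assignment.
Check each clause:
  1. (x8 OR x6 OR x7) — x8 is true.
  2. (NOT x5 OR x3 OR NOT x8) — x3 is true.
  3. (NOT x1 OR x3 OR NOT x5) — x3 is true.
  4. (NOT x1 OR x4 OR x3) — x3 is true.
  5. (NOT x5 OR x7 OR x3) — x3 is true.
  6. (x1 OR NOT x6 OR x8) — x8 is true.
  7. (x8 OR NOT x7 OR x6) — x8 is true.
  8. (x7 OR x4 OR NOT x1) — NOT x1 is true.
  9. (x7 OR x4 OR NOT x2) — x7 is true.
  10. (x1 OR x5 OR x2) — x2 is true.
  11. (NOT x2 OR x1 OR NOT x6) — NOT x6 is true.
  12. (x1 OR NOT x6 OR x7) — NOT x6 is true.
  13. (NOT x7 OR x1 OR NOT x4) — NOT x4 is true.
  14. (x5 OR x4 OR x7) — x7 is true.
  15. (x6 OR NOT x2 OR NOT x4) — NOT x4 is true.
  16. (x6 OR NOT x1 OR NOT x4) — NOT x4 is true.
  17. (NOT x8 OR NOT x1 OR x7) — NOT x1 is true.
  18. (x6 OR x2 OR NOT x3) — x2 is true.
  19. (x1 OR NOT x2 OR x7) — x7 is true.
  20. (NOT x8 OR x3 OR x4) — x3 is true.
  21. (NOT x5 OR NOT x6 OR x3) — x3 is true.
  22. (x2 OR x4 OR NOT x6) — x2 is true.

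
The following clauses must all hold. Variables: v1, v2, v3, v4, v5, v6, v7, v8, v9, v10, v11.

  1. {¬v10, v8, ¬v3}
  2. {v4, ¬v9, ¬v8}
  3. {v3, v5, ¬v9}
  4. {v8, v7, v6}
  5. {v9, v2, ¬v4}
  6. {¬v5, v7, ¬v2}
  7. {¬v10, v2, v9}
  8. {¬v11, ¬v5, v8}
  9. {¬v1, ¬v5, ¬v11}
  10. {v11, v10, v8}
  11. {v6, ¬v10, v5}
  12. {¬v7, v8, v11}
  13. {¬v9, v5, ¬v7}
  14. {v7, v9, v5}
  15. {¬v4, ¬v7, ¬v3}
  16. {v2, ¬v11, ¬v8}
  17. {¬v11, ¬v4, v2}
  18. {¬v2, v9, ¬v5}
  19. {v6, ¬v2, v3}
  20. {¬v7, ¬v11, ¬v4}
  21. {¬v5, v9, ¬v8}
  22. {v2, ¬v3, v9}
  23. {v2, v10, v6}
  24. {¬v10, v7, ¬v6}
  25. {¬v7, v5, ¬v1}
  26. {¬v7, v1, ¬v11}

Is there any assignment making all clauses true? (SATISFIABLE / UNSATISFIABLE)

SATISFIABLE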